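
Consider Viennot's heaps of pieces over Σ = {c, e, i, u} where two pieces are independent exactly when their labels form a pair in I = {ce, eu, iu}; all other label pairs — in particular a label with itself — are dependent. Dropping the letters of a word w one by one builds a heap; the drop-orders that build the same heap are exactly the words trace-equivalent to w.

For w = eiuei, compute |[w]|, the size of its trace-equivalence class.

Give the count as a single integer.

drop 0:e onto floor
drop 1:i onto {0:e}
drop 2:u onto floor
drop 3:e onto {1:i}
drop 4:i onto {3:e}
ground layer = {0:e, 2:u}
drop-orders for the pieces not yet dropped (sum over which currently-grounded one goes next):
  1 to go: {2} 1  {4} 1
  2 to go: {2,4} 2  {3,4} 1
  3 to go: {1,3,4} 1  {2,3,4} 3
  if 0:e drops first: 4 orders
  if 2:u drops first: 1 orders
heap linearizations: 5

5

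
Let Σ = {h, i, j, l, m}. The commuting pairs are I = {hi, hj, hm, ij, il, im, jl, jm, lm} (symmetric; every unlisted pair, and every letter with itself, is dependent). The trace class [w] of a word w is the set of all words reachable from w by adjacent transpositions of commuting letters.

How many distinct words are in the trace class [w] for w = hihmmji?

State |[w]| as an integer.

630

piece 0:h — minimal
piece 1:i — minimal
piece 2:h rests on {0:h}
piece 3:m — minimal
piece 4:m rests on {3:m}
piece 5:j — minimal
piece 6:i rests on {1:i}
minimal pieces: {0:h, 1:i, 3:m, 5:j}
ways to finish when only these pieces remain (= sum over removing one remaining piece with nothing left below it):
  1 left: {2}→1  {4}→1  {5}→1  {6}→1
  2 left: {0,2}→1  {1,6}→1  {2,4}→2  {2,5}→2  {2,6}→2  {3,4}→1  {4,5}→2  {4,6}→2  {5,6}→2
  3 left: {0,2,4}→3  {0,2,5}→3  {0,2,6}→3  {1,2,6}→3  {1,4,6}→3  {1,5,6}→3  {2,3,4}→3  {2,4,5}→6  {2,4,6}→6  {2,5,6}→6  {3,4,5}→3  {3,4,6}→3  {4,5,6}→6
  4 left: {0,1,2,6}→6  {0,2,3,4}→6  {0,2,4,5}→12  {0,2,4,6}→12  {0,2,5,6}→12  {1,2,4,6}→12  {1,2,5,6}→12  {1,3,4,6}→6  {1,4,5,6}→12  {2,3,4,5}→12  {2,3,4,6}→12  {2,4,5,6}→24  {3,4,5,6}→12
  5 left: {0,1,2,4,6}→30  {0,1,2,5,6}→30  {0,2,3,4,5}→30  {0,2,3,4,6}→30  {0,2,4,5,6}→60  {1,2,3,4,6}→30  {1,2,4,5,6}→60  {1,3,4,5,6}→30  {2,3,4,5,6}→60
  placing 0:h first → 180 extensions
  placing 1:i first → 180 extensions
  placing 3:m first → 180 extensions
  placing 5:j first → 90 extensions
total linear extensions = 630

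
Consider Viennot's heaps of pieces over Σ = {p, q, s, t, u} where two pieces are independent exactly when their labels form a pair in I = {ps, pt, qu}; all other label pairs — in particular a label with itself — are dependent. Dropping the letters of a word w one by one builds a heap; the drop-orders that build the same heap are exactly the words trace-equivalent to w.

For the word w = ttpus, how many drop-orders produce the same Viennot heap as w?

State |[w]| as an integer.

piece 0:t — minimal
piece 1:t rests on {0:t}
piece 2:p — minimal
piece 3:u rests on {1:t, 2:p}
piece 4:s rests on {3:u}
minimal pieces: {0:t, 2:p}
ways to finish when only these pieces remain (= sum over removing one remaining piece with nothing left below it):
  1 left: {4}→1
  2 left: {3,4}→1
  3 left: {1,3,4}→1  {2,3,4}→1
  placing 0:t first → 2 extensions
  placing 2:p first → 1 extensions
total linear extensions = 3

3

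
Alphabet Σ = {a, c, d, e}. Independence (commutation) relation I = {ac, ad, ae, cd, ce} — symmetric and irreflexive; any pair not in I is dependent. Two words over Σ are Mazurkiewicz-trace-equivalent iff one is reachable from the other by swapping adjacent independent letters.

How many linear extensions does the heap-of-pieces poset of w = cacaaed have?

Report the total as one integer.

210

0(c) covers ∅
1(a) covers ∅
2(c) covers 0:c
3(a) covers 1:a
4(a) covers 3:a
5(e) covers ∅
6(d) covers 5:e
floor of heap: 0:c, 1:a, 5:e
completions by unplaced set U, small U first (add the entries for U minus each lowest piece of U):
  |U|=1: {2}:1  {4}:1  {6}:1
  |U|=2: {0,2}:1  {2,4}:2  {2,6}:2  {3,4}:1  {4,6}:2  {5,6}:1
  |U|=3: {0,2,4}:3  {0,2,6}:3  {1,3,4}:1  {2,3,4}:3  {2,4,6}:6  {2,5,6}:3  {3,4,6}:3  {4,5,6}:3
  |U|=4: {0,2,3,4}:6  {0,2,4,6}:12  {0,2,5,6}:6  {1,2,3,4}:4  {1,3,4,6}:4  {2,3,4,6}:12  {2,4,5,6}:12  {3,4,5,6}:6
  |U|=5: {0,1,2,3,4}:10  {0,2,3,4,6}:30  {0,2,4,5,6}:30  {1,2,3,4,6}:20  {1,3,4,5,6}:10  {2,3,4,5,6}:30
  start at 0(c): 60
  start at 1(a): 90
  start at 5(e): 60
sum over floor = 210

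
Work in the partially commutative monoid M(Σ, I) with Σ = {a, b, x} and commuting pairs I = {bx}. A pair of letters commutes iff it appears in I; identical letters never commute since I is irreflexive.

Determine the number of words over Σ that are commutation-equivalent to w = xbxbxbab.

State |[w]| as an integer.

20

piece 0:x — minimal
piece 1:b — minimal
piece 2:x rests on {0:x}
piece 3:b rests on {1:b}
piece 4:x rests on {2:x}
piece 5:b rests on {3:b}
piece 6:a rests on {4:x, 5:b}
piece 7:b rests on {6:a}
minimal pieces: {0:x, 1:b}
ways to finish when only these pieces remain (= sum over removing one remaining piece with nothing left below it):
  1 left: {7}→1
  2 left: {6,7}→1
  3 left: {4,6,7}→1  {5,6,7}→1
  4 left: {2,4,6,7}→1  {3,5,6,7}→1  {4,5,6,7}→2
  5 left: {0,2,4,6,7}→1  {1,3,5,6,7}→1  {2,4,5,6,7}→3  {3,4,5,6,7}→3
  6 left: {0,2,4,5,6,7}→4  {1,3,4,5,6,7}→4  {2,3,4,5,6,7}→6
  placing 0:x first → 10 extensions
  placing 1:b first → 10 extensions
total linear extensions = 20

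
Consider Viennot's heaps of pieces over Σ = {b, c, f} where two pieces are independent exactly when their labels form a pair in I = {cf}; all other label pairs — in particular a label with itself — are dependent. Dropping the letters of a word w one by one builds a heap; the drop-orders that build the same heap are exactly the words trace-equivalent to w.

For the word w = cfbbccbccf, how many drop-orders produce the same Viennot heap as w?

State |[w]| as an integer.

6

piece 0:c — minimal
piece 1:f — minimal
piece 2:b rests on {0:c, 1:f}
piece 3:b rests on {2:b}
piece 4:c rests on {3:b}
piece 5:c rests on {4:c}
piece 6:b rests on {5:c}
piece 7:c rests on {6:b}
piece 8:c rests on {7:c}
piece 9:f rests on {6:b}
minimal pieces: {0:c, 1:f}
ways to finish when only these pieces remain (= sum over removing one remaining piece with nothing left below it):
  1 left: {8}→1  {9}→1
  2 left: {7,8}→1  {8,9}→2
  3 left: {7,8,9}→3
  4 left: {6,7,8,9}→3
  5 left: {5,6,7,8,9}→3
  6 left: {4,5,6,7,8,9}→3
  7 left: {3,4,5,6,7,8,9}→3
  8 left: {2,3,4,5,6,7,8,9}→3
  placing 0:c first → 3 extensions
  placing 1:f first → 3 extensions
total linear extensions = 6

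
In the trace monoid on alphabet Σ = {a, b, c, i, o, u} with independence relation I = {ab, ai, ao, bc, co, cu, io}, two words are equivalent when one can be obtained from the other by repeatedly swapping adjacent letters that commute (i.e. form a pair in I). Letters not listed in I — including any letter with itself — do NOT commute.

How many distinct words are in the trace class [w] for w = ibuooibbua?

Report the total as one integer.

piece 0:i — minimal
piece 1:b rests on {0:i}
piece 2:u rests on {1:b}
piece 3:o rests on {2:u}
piece 4:o rests on {3:o}
piece 5:i rests on {2:u}
piece 6:b rests on {4:o, 5:i}
piece 7:b rests on {6:b}
piece 8:u rests on {7:b}
piece 9:a rests on {8:u}
minimal pieces: {0:i}
ways to finish when only these pieces remain (= sum over removing one remaining piece with nothing left below it):
  1 left: {9}→1
  2 left: {8,9}→1
  3 left: {7,8,9}→1
  4 left: {6,7,8,9}→1
  5 left: {4,6,7,8,9}→1  {5,6,7,8,9}→1
  6 left: {3,4,6,7,8,9}→1  {4,5,6,7,8,9}→2
  7 left: {3,4,5,6,7,8,9}→3
  8 left: {2,3,4,5,6,7,8,9}→3
  placing 0:i first → 3 extensions

3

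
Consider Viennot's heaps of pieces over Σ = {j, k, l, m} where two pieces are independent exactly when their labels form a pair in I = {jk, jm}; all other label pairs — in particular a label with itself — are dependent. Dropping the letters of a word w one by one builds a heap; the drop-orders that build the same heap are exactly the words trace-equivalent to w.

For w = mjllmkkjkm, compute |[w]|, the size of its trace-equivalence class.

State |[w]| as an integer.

#0=m has no predecessor
#1=j has no predecessor
#2=l depends on [0:m, 1:j]
#3=l depends on [2:l]
#4=m depends on [3:l]
#5=k depends on [4:m]
#6=k depends on [5:k]
#7=j depends on [3:l]
#8=k depends on [6:k]
#9=m depends on [8:k]
sources: [0:m, 1:j]
N(rest) = Σ N(rest − s) over sources s of rest; N(one piece) = 1:
  size 1 → [7]=1  [9]=1
  size 2 → [7,9]=2  [8,9]=1
  size 3 → [6,8,9]=1  [7,8,9]=3
  size 4 → [5,6,8,9]=1  [6,7,8,9]=4
  size 5 → [4,5,6,8,9]=1  [5,6,7,8,9]=5
  size 6 → [4,5,6,7,8,9]=6
  size 7 → [3,4,5,6,7,8,9]=6
  size 8 → [2,3,4,5,6,7,8,9]=6
  first=0(m) contributes 6
  first=1(j) contributes 6
|[w]| = 12

12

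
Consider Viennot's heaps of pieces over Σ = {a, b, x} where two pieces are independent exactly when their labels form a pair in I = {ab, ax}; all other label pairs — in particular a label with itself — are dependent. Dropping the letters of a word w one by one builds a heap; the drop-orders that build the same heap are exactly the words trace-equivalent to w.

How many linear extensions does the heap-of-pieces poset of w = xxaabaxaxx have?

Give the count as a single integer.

#0=x has no predecessor
#1=x depends on [0:x]
#2=a has no predecessor
#3=a depends on [2:a]
#4=b depends on [1:x]
#5=a depends on [3:a]
#6=x depends on [4:b]
#7=a depends on [5:a]
#8=x depends on [6:x]
#9=x depends on [8:x]
sources: [0:x, 2:a]
N(rest) = Σ N(rest − s) over sources s of rest; N(one piece) = 1:
  size 1 → [7]=1  [9]=1
  size 2 → [5,7]=1  [7,9]=2  [8,9]=1
  size 3 → [3,5,7]=1  [5,7,9]=3  [6,8,9]=1  [7,8,9]=3
  size 4 → [2,3,5,7]=1  [3,5,7,9]=4  [4,6,8,9]=1  [5,7,8,9]=6  [6,7,8,9]=4
  size 5 → [1,4,6,8,9]=1  [2,3,5,7,9]=5  [3,5,7,8,9]=10  [4,6,7,8,9]=5  [5,6,7,8,9]=10
  size 6 → [0,1,4,6,8,9]=1  [1,4,6,7,8,9]=6  [2,3,5,7,8,9]=15  [3,5,6,7,8,9]=20  [4,5,6,7,8,9]=15
  size 7 → [0,1,4,6,7,8,9]=7  [1,4,5,6,7,8,9]=21  [2,3,5,6,7,8,9]=35  [3,4,5,6,7,8,9]=35
  size 8 → [0,1,4,5,6,7,8,9]=28  [1,3,4,5,6,7,8,9]=56  [2,3,4,5,6,7,8,9]=70
  first=0(x) contributes 126
  first=2(a) contributes 84
|[w]| = 210

210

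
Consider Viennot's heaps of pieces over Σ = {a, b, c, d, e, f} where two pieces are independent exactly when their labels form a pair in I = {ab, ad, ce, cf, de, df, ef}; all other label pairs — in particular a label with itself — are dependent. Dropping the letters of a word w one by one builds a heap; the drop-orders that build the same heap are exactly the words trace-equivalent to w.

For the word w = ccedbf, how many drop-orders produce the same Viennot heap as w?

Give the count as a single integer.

4

drop 0:c onto floor
drop 1:c onto {0:c}
drop 2:e onto floor
drop 3:d onto {1:c}
drop 4:b onto {2:e, 3:d}
drop 5:f onto {4:b}
ground layer = {0:c, 2:e}
drop-orders for the pieces not yet dropped (sum over which currently-grounded one goes next):
  1 to go: {5} 1
  2 to go: {4,5} 1
  3 to go: {2,4,5} 1  {3,4,5} 1
  4 to go: {1,3,4,5} 1  {2,3,4,5} 2
  if 0:c drops first: 3 orders
  if 2:e drops first: 1 orders
heap linearizations: 4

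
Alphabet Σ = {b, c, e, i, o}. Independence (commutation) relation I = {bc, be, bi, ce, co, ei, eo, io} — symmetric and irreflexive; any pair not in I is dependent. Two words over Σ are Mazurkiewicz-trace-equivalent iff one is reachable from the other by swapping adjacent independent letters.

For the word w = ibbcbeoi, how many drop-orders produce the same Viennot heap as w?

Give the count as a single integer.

piece 0:i — minimal
piece 1:b — minimal
piece 2:b rests on {1:b}
piece 3:c rests on {0:i}
piece 4:b rests on {2:b}
piece 5:e — minimal
piece 6:o rests on {4:b}
piece 7:i rests on {3:c}
minimal pieces: {0:i, 1:b, 5:e}
ways to finish when only these pieces remain (= sum over removing one remaining piece with nothing left below it):
  1 left: {5}→1  {6}→1  {7}→1
  2 left: {3,7}→1  {4,6}→1  {5,6}→2  {5,7}→2  {6,7}→2
  3 left: {0,3,7}→1  {2,4,6}→1  {3,5,7}→3  {3,6,7}→3  {4,5,6}→3  {4,6,7}→3  {5,6,7}→6
  4 left: {0,3,5,7}→4  {0,3,6,7}→4  {1,2,4,6}→1  {2,4,5,6}→4  {2,4,6,7}→4  {3,4,6,7}→6  {3,5,6,7}→12  {4,5,6,7}→12
  5 left: {0,3,4,6,7}→10  {0,3,5,6,7}→20  {1,2,4,5,6}→5  {1,2,4,6,7}→5  {2,3,4,6,7}→10  {2,4,5,6,7}→20  {3,4,5,6,7}→30
  6 left: {0,2,3,4,6,7}→20  {0,3,4,5,6,7}→60  {1,2,3,4,6,7}→15  {1,2,4,5,6,7}→30  {2,3,4,5,6,7}→60
  placing 0:i first → 105 extensions
  placing 1:b first → 140 extensions
  placing 5:e first → 35 extensions
total linear extensions = 280

280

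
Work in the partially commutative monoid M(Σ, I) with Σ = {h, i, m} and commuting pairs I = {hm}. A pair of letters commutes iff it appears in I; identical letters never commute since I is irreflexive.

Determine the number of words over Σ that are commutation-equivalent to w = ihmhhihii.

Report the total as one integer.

#0=i has no predecessor
#1=h depends on [0:i]
#2=m depends on [0:i]
#3=h depends on [1:h]
#4=h depends on [3:h]
#5=i depends on [2:m, 4:h]
#6=h depends on [5:i]
#7=i depends on [6:h]
#8=i depends on [7:i]
sources: [0:i]
N(rest) = Σ N(rest − s) over sources s of rest; N(one piece) = 1:
  size 1 → [8]=1
  size 2 → [7,8]=1
  size 3 → [6,7,8]=1
  size 4 → [5,6,7,8]=1
  size 5 → [2,5,6,7,8]=1  [4,5,6,7,8]=1
  size 6 → [2,4,5,6,7,8]=2  [3,4,5,6,7,8]=1
  size 7 → [1,3,4,5,6,7,8]=1  [2,3,4,5,6,7,8]=3
  first=0(i) contributes 4

4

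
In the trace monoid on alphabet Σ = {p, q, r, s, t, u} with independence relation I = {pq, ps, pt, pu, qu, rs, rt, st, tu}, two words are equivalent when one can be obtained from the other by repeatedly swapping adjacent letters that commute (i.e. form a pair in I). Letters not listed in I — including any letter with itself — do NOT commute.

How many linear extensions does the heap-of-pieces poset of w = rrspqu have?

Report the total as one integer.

20

drop 0:r onto floor
drop 1:r onto {0:r}
drop 2:s onto floor
drop 3:p onto {1:r}
drop 4:q onto {1:r, 2:s}
drop 5:u onto {1:r, 2:s}
ground layer = {0:r, 2:s}
drop-orders for the pieces not yet dropped (sum over which currently-grounded one goes next):
  1 to go: {3} 1  {4} 1  {5} 1
  2 to go: {3,4} 2  {3,5} 2  {4,5} 2
  3 to go: {2,4,5} 2  {3,4,5} 6
  4 to go: {1,3,4,5} 6  {2,3,4,5} 8
  if 0:r drops first: 14 orders
  if 2:s drops first: 6 orders
heap linearizations: 20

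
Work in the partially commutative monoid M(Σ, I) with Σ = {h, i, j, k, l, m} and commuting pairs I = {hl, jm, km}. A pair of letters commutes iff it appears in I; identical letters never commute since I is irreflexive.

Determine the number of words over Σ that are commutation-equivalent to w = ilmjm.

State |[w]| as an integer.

piece 0:i — minimal
piece 1:l rests on {0:i}
piece 2:m rests on {1:l}
piece 3:j rests on {1:l}
piece 4:m rests on {2:m}
minimal pieces: {0:i}
ways to finish when only these pieces remain (= sum over removing one remaining piece with nothing left below it):
  1 left: {3}→1  {4}→1
  2 left: {2,4}→1  {3,4}→2
  3 left: {2,3,4}→3
  placing 0:i first → 3 extensions

3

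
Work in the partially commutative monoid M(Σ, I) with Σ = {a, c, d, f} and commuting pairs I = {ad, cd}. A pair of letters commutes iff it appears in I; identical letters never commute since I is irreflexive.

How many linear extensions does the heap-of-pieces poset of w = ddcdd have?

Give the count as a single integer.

5

0(d) covers ∅
1(d) covers 0:d
2(c) covers ∅
3(d) covers 1:d
4(d) covers 3:d
floor of heap: 0:d, 2:c
completions by unplaced set U, small U first (add the entries for U minus each lowest piece of U):
  |U|=1: {2}:1  {4}:1
  |U|=2: {2,4}:2  {3,4}:1
  |U|=3: {1,3,4}:1  {2,3,4}:3
  start at 0(d): 4
  start at 2(c): 1
sum over floor = 5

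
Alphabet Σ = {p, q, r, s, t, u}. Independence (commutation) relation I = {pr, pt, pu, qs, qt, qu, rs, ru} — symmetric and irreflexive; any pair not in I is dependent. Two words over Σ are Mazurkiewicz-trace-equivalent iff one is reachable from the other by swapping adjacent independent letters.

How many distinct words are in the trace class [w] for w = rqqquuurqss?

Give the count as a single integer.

piece 0:r — minimal
piece 1:q rests on {0:r}
piece 2:q rests on {1:q}
piece 3:q rests on {2:q}
piece 4:u — minimal
piece 5:u rests on {4:u}
piece 6:u rests on {5:u}
piece 7:r rests on {3:q}
piece 8:q rests on {7:r}
piece 9:s rests on {6:u}
piece 10:s rests on {9:s}
minimal pieces: {0:r, 4:u}
ways to finish when only these pieces remain (= sum over removing one remaining piece with nothing left below it):
  1 left: {8}→1  {10}→1
  2 left: {7,8}→1  {8,10}→2  {9,10}→1
  3 left: {3,7,8}→1  {6,9,10}→1  {7,8,10}→3  {8,9,10}→3
  4 left: {2,3,7,8}→1  {3,7,8,10}→4  {5,6,9,10}→1  {6,8,9,10}→4  {7,8,9,10}→6
  5 left: {1,2,3,7,8}→1  {2,3,7,8,10}→5  {3,7,8,9,10}→10  {4,5,6,9,10}→1  {5,6,8,9,10}→5  {6,7,8,9,10}→10
  6 left: {0,1,2,3,7,8}→1  {1,2,3,7,8,10}→6  {2,3,7,8,9,10}→15  {3,6,7,8,9,10}→20  {4,5,6,8,9,10}→6  {5,6,7,8,9,10}→15
  7 left: {0,1,2,3,7,8,10}→7  {1,2,3,7,8,9,10}→21  {2,3,6,7,8,9,10}→35  {3,5,6,7,8,9,10}→35  {4,5,6,7,8,9,10}→21
  8 left: {0,1,2,3,7,8,9,10}→28  {1,2,3,6,7,8,9,10}→56  {2,3,5,6,7,8,9,10}→70  {3,4,5,6,7,8,9,10}→56
  9 left: {0,1,2,3,6,7,8,9,10}→84  {1,2,3,5,6,7,8,9,10}→126  {2,3,4,5,6,7,8,9,10}→126
  placing 0:r first → 252 extensions
  placing 4:u first → 210 extensions
total linear extensions = 462

462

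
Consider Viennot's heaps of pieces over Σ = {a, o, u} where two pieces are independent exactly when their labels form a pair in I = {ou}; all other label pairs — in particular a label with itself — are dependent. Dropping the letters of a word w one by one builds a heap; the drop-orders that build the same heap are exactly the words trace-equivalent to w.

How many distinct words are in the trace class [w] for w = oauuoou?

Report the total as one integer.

10

drop 0:o onto floor
drop 1:a onto {0:o}
drop 2:u onto {1:a}
drop 3:u onto {2:u}
drop 4:o onto {1:a}
drop 5:o onto {4:o}
drop 6:u onto {3:u}
ground layer = {0:o}
drop-orders for the pieces not yet dropped (sum over which currently-grounded one goes next):
  1 to go: {5} 1  {6} 1
  2 to go: {3,6} 1  {4,5} 1  {5,6} 2
  3 to go: {2,3,6} 1  {3,5,6} 3  {4,5,6} 3
  4 to go: {2,3,5,6} 4  {3,4,5,6} 6
  5 to go: {2,3,4,5,6} 10
  if 0:o drops first: 10 orders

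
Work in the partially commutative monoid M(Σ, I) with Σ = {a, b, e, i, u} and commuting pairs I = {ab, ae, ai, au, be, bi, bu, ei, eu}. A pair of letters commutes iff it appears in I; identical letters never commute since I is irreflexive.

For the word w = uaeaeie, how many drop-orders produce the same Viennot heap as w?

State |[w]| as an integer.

piece 0:u — minimal
piece 1:a — minimal
piece 2:e — minimal
piece 3:a rests on {1:a}
piece 4:e rests on {2:e}
piece 5:i rests on {0:u}
piece 6:e rests on {4:e}
minimal pieces: {0:u, 1:a, 2:e}
ways to finish when only these pieces remain (= sum over removing one remaining piece with nothing left below it):
  1 left: {3}→1  {5}→1  {6}→1
  2 left: {0,5}→1  {1,3}→1  {3,5}→2  {3,6}→2  {4,6}→1  {5,6}→2
  3 left: {0,3,5}→3  {0,5,6}→3  {1,3,5}→3  {1,3,6}→3  {2,4,6}→1  {3,4,6}→3  {3,5,6}→6  {4,5,6}→3
  4 left: {0,1,3,5}→6  {0,3,5,6}→12  {0,4,5,6}→6  {1,3,4,6}→6  {1,3,5,6}→12  {2,3,4,6}→4  {2,4,5,6}→4  {3,4,5,6}→12
  5 left: {0,1,3,5,6}→30  {0,2,4,5,6}→10  {0,3,4,5,6}→30  {1,2,3,4,6}→10  {1,3,4,5,6}→30  {2,3,4,5,6}→20
  placing 0:u first → 60 extensions
  placing 1:a first → 60 extensions
  placing 2:e first → 90 extensions
total linear extensions = 210

210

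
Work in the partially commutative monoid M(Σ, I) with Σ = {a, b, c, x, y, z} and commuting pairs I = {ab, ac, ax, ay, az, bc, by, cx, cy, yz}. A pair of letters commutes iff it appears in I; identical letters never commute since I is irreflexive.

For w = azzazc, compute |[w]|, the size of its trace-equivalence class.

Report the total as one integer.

#0=a has no predecessor
#1=z has no predecessor
#2=z depends on [1:z]
#3=a depends on [0:a]
#4=z depends on [2:z]
#5=c depends on [4:z]
sources: [0:a, 1:z]
N(rest) = Σ N(rest − s) over sources s of rest; N(one piece) = 1:
  size 1 → [3]=1  [5]=1
  size 2 → [0,3]=1  [3,5]=2  [4,5]=1
  size 3 → [0,3,5]=3  [2,4,5]=1  [3,4,5]=3
  size 4 → [0,3,4,5]=6  [1,2,4,5]=1  [2,3,4,5]=4
  first=0(a) contributes 5
  first=1(z) contributes 10
|[w]| = 15

15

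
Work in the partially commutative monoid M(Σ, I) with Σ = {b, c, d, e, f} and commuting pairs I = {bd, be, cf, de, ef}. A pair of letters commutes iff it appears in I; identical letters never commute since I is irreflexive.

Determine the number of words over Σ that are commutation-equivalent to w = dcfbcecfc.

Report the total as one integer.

0(d) covers ∅
1(c) covers 0:d
2(f) covers 0:d
3(b) covers 1:c, 2:f
4(c) covers 3:b
5(e) covers 4:c
6(c) covers 5:e
7(f) covers 3:b
8(c) covers 6:c
floor of heap: 0:d
completions by unplaced set U, small U first (add the entries for U minus each lowest piece of U):
  |U|=1: {7}:1  {8}:1
  |U|=2: {6,8}:1  {7,8}:2
  |U|=3: {5,6,8}:1  {6,7,8}:3
  |U|=4: {4,5,6,8}:1  {5,6,7,8}:4
  |U|=5: {4,5,6,7,8}:5
  |U|=6: {3,4,5,6,7,8}:5
  |U|=7: {1,3,4,5,6,7,8}:5  {2,3,4,5,6,7,8}:5
  start at 0(d): 10

10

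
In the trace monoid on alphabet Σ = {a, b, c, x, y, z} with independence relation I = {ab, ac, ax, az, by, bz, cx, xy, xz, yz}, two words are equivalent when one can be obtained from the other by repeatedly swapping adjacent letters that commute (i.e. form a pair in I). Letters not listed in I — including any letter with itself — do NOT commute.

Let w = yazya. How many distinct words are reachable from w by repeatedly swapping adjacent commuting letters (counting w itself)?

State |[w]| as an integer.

piece 0:y — minimal
piece 1:a rests on {0:y}
piece 2:z — minimal
piece 3:y rests on {1:a}
piece 4:a rests on {3:y}
minimal pieces: {0:y, 2:z}
ways to finish when only these pieces remain (= sum over removing one remaining piece with nothing left below it):
  1 left: {2}→1  {4}→1
  2 left: {2,4}→2  {3,4}→1
  3 left: {1,3,4}→1  {2,3,4}→3
  placing 0:y first → 4 extensions
  placing 2:z first → 1 extensions
total linear extensions = 5

5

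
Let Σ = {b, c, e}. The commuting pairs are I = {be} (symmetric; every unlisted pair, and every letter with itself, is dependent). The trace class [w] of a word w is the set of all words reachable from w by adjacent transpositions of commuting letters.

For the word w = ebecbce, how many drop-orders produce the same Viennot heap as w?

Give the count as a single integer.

3

drop 0:e onto floor
drop 1:b onto floor
drop 2:e onto {0:e}
drop 3:c onto {1:b, 2:e}
drop 4:b onto {3:c}
drop 5:c onto {4:b}
drop 6:e onto {5:c}
ground layer = {0:e, 1:b}
drop-orders for the pieces not yet dropped (sum over which currently-grounded one goes next):
  1 to go: {6} 1
  2 to go: {5,6} 1
  3 to go: {4,5,6} 1
  4 to go: {3,4,5,6} 1
  5 to go: {1,3,4,5,6} 1  {2,3,4,5,6} 1
  if 0:e drops first: 2 orders
  if 1:b drops first: 1 orders
heap linearizations: 3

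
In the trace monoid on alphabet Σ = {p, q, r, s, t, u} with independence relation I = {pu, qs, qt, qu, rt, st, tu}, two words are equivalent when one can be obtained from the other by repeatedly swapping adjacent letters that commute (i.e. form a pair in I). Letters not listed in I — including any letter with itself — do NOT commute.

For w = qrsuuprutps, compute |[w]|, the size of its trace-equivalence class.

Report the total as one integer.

piece 0:q — minimal
piece 1:r rests on {0:q}
piece 2:s rests on {1:r}
piece 3:u rests on {2:s}
piece 4:u rests on {3:u}
piece 5:p rests on {2:s}
piece 6:r rests on {4:u, 5:p}
piece 7:u rests on {6:r}
piece 8:t rests on {5:p}
piece 9:p rests on {6:r, 8:t}
piece 10:s rests on {7:u, 9:p}
minimal pieces: {0:q}
ways to finish when only these pieces remain (= sum over removing one remaining piece with nothing left below it):
  1 left: {10}→1
  2 left: {7,10}→1  {9,10}→1
  3 left: {7,9,10}→2  {8,9,10}→1
  4 left: {6,7,9,10}→2  {7,8,9,10}→3
  5 left: {4,6,7,9,10}→2  {6,7,8,9,10}→5
  6 left: {3,4,6,7,9,10}→2  {4,6,7,8,9,10}→7  {5,6,7,8,9,10}→5
  7 left: {3,4,6,7,8,9,10}→9  {4,5,6,7,8,9,10}→12
  8 left: {3,4,5,6,7,8,9,10}→21
  9 left: {2,3,4,5,6,7,8,9,10}→21
  placing 0:q first → 21 extensions

21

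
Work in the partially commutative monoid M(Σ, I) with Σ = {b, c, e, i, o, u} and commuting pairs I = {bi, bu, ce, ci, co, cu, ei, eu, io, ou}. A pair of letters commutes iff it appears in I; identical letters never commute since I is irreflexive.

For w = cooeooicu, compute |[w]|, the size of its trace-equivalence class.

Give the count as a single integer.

0(c) covers ∅
1(o) covers ∅
2(o) covers 1:o
3(e) covers 2:o
4(o) covers 3:e
5(o) covers 4:o
6(i) covers ∅
7(c) covers 0:c
8(u) covers 6:i
floor of heap: 0:c, 1:o, 6:i
completions by unplaced set U, small U first (add the entries for U minus each lowest piece of U):
  |U|=1: {5}:1  {7}:1  {8}:1
  |U|=2: {0,7}:1  {4,5}:1  {5,7}:2  {5,8}:2  {6,8}:1  {7,8}:2
  |U|=3: {0,5,7}:3  {0,7,8}:3  {3,4,5}:1  {4,5,7}:3  {4,5,8}:3  {5,6,8}:3  {5,7,8}:6  {6,7,8}:3
  |U|=4: {0,4,5,7}:6  {0,5,7,8}:12  {0,6,7,8}:6  {2,3,4,5}:1  {3,4,5,7}:4  {3,4,5,8}:4  {4,5,6,8}:6  {4,5,7,8}:12  {5,6,7,8}:12
  |U|=5: {0,3,4,5,7}:10  {0,4,5,7,8}:30  {0,5,6,7,8}:30  {1,2,3,4,5}:1  {2,3,4,5,7}:5  {2,3,4,5,8}:5  {3,4,5,6,8}:10  {3,4,5,7,8}:20  {4,5,6,7,8}:30
  |U|=6: {0,2,3,4,5,7}:15  {0,3,4,5,7,8}:60  {0,4,5,6,7,8}:90  {1,2,3,4,5,7}:6  {1,2,3,4,5,8}:6  {2,3,4,5,6,8}:15  {2,3,4,5,7,8}:30  {3,4,5,6,7,8}:60
  |U|=7: {0,1,2,3,4,5,7}:21  {0,2,3,4,5,7,8}:105  {0,3,4,5,6,7,8}:210  {1,2,3,4,5,6,8}:21  {1,2,3,4,5,7,8}:42  {2,3,4,5,6,7,8}:105
  start at 0(c): 168
  start at 1(o): 420
  start at 6(i): 168
sum over floor = 756

756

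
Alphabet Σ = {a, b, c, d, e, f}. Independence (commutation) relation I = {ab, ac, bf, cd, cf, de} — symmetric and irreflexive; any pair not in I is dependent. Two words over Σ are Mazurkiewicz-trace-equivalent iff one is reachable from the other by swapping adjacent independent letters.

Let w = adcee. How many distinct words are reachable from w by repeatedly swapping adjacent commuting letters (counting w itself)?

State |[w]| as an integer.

7

drop 0:a onto floor
drop 1:d onto {0:a}
drop 2:c onto floor
drop 3:e onto {0:a, 2:c}
drop 4:e onto {3:e}
ground layer = {0:a, 2:c}
drop-orders for the pieces not yet dropped (sum over which currently-grounded one goes next):
  1 to go: {1} 1  {4} 1
  2 to go: {1,4} 2  {3,4} 1
  3 to go: {1,3,4} 3  {2,3,4} 1
  if 0:a drops first: 4 orders
  if 2:c drops first: 3 orders
heap linearizations: 7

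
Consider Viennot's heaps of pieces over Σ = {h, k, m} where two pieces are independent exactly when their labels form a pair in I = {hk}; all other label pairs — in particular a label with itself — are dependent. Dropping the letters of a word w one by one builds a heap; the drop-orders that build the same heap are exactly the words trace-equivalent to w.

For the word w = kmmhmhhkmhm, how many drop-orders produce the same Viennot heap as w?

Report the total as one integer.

drop 0:k onto floor
drop 1:m onto {0:k}
drop 2:m onto {1:m}
drop 3:h onto {2:m}
drop 4:m onto {3:h}
drop 5:h onto {4:m}
drop 6:h onto {5:h}
drop 7:k onto {4:m}
drop 8:m onto {6:h, 7:k}
drop 9:h onto {8:m}
drop 10:m onto {9:h}
ground layer = {0:k}
drop-orders for the pieces not yet dropped (sum over which currently-grounded one goes next):
  1 to go: {10} 1
  2 to go: {9,10} 1
  3 to go: {8,9,10} 1
  4 to go: {6,8,9,10} 1  {7,8,9,10} 1
  5 to go: {5,6,8,9,10} 1  {6,7,8,9,10} 2
  6 to go: {5,6,7,8,9,10} 3
  7 to go: {4,5,6,7,8,9,10} 3
  8 to go: {3,4,5,6,7,8,9,10} 3
  9 to go: {2,3,4,5,6,7,8,9,10} 3
  if 0:k drops first: 3 orders

3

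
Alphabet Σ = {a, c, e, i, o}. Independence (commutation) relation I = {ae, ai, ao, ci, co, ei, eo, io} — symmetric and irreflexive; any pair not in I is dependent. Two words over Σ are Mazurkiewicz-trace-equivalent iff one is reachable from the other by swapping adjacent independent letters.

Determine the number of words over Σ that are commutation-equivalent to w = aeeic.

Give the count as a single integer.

15

#0=a has no predecessor
#1=e has no predecessor
#2=e depends on [1:e]
#3=i has no predecessor
#4=c depends on [0:a, 2:e]
sources: [0:a, 1:e, 3:i]
N(rest) = Σ N(rest − s) over sources s of rest; N(one piece) = 1:
  size 1 → [3]=1  [4]=1
  size 2 → [0,4]=1  [2,4]=1  [3,4]=2
  size 3 → [0,2,4]=2  [0,3,4]=3  [1,2,4]=1  [2,3,4]=3
  first=0(a) contributes 4
  first=1(e) contributes 8
  first=3(i) contributes 3
|[w]| = 15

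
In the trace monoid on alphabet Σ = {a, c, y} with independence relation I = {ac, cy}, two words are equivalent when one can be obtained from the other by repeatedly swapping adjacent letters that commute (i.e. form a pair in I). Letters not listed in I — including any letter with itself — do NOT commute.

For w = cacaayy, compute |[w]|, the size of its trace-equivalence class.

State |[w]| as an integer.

0(c) covers ∅
1(a) covers ∅
2(c) covers 0:c
3(a) covers 1:a
4(a) covers 3:a
5(y) covers 4:a
6(y) covers 5:y
floor of heap: 0:c, 1:a
completions by unplaced set U, small U first (add the entries for U minus each lowest piece of U):
  |U|=1: {2}:1  {6}:1
  |U|=2: {0,2}:1  {2,6}:2  {5,6}:1
  |U|=3: {0,2,6}:3  {2,5,6}:3  {4,5,6}:1
  |U|=4: {0,2,5,6}:6  {2,4,5,6}:4  {3,4,5,6}:1
  |U|=5: {0,2,4,5,6}:10  {1,3,4,5,6}:1  {2,3,4,5,6}:5
  start at 0(c): 6
  start at 1(a): 15
sum over floor = 21

21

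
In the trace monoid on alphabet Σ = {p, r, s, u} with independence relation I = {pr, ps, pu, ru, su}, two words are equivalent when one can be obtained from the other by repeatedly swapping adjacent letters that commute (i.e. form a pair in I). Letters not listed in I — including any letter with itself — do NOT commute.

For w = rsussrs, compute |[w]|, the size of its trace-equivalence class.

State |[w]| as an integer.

0(r) covers ∅
1(s) covers 0:r
2(u) covers ∅
3(s) covers 1:s
4(s) covers 3:s
5(r) covers 4:s
6(s) covers 5:r
floor of heap: 0:r, 2:u
completions by unplaced set U, small U first (add the entries for U minus each lowest piece of U):
  |U|=1: {2}:1  {6}:1
  |U|=2: {2,6}:2  {5,6}:1
  |U|=3: {2,5,6}:3  {4,5,6}:1
  |U|=4: {2,4,5,6}:4  {3,4,5,6}:1
  |U|=5: {1,3,4,5,6}:1  {2,3,4,5,6}:5
  start at 0(r): 6
  start at 2(u): 1
sum over floor = 7

7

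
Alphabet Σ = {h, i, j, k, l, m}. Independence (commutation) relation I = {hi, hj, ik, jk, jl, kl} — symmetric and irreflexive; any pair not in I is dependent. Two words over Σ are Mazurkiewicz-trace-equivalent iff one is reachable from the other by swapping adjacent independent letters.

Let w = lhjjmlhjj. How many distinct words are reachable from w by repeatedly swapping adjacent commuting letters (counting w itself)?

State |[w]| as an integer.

36

piece 0:l — minimal
piece 1:h rests on {0:l}
piece 2:j — minimal
piece 3:j rests on {2:j}
piece 4:m rests on {1:h, 3:j}
piece 5:l rests on {4:m}
piece 6:h rests on {5:l}
piece 7:j rests on {4:m}
piece 8:j rests on {7:j}
minimal pieces: {0:l, 2:j}
ways to finish when only these pieces remain (= sum over removing one remaining piece with nothing left below it):
  1 left: {6}→1  {8}→1
  2 left: {5,6}→1  {6,8}→2  {7,8}→1
  3 left: {5,6,8}→3  {6,7,8}→3
  4 left: {5,6,7,8}→6
  5 left: {4,5,6,7,8}→6
  6 left: {1,4,5,6,7,8}→6  {3,4,5,6,7,8}→6
  7 left: {0,1,4,5,6,7,8}→6  {1,3,4,5,6,7,8}→12  {2,3,4,5,6,7,8}→6
  placing 0:l first → 18 extensions
  placing 2:j first → 18 extensions
total linear extensions = 36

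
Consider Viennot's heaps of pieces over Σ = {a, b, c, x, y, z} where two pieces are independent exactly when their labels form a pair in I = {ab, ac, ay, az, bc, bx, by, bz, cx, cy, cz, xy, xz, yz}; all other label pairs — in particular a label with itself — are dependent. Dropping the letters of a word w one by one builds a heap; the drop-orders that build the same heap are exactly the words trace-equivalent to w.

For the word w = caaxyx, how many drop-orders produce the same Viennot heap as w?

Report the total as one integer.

30

#0=c has no predecessor
#1=a has no predecessor
#2=a depends on [1:a]
#3=x depends on [2:a]
#4=y has no predecessor
#5=x depends on [3:x]
sources: [0:c, 1:a, 4:y]
N(rest) = Σ N(rest − s) over sources s of rest; N(one piece) = 1:
  size 1 → [0]=1  [4]=1  [5]=1
  size 2 → [0,4]=2  [0,5]=2  [3,5]=1  [4,5]=2
  size 3 → [0,3,5]=3  [0,4,5]=6  [2,3,5]=1  [3,4,5]=3
  size 4 → [0,2,3,5]=4  [0,3,4,5]=12  [1,2,3,5]=1  [2,3,4,5]=4
  first=0(c) contributes 5
  first=1(a) contributes 20
  first=4(y) contributes 5
|[w]| = 30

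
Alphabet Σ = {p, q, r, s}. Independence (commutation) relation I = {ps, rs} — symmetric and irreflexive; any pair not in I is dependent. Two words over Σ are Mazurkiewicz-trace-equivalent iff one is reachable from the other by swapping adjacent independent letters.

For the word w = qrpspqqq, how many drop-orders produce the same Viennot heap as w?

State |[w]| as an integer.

piece 0:q — minimal
piece 1:r rests on {0:q}
piece 2:p rests on {1:r}
piece 3:s rests on {0:q}
piece 4:p rests on {2:p}
piece 5:q rests on {3:s, 4:p}
piece 6:q rests on {5:q}
piece 7:q rests on {6:q}
minimal pieces: {0:q}
ways to finish when only these pieces remain (= sum over removing one remaining piece with nothing left below it):
  1 left: {7}→1
  2 left: {6,7}→1
  3 left: {5,6,7}→1
  4 left: {3,5,6,7}→1  {4,5,6,7}→1
  5 left: {2,4,5,6,7}→1  {3,4,5,6,7}→2
  6 left: {1,2,4,5,6,7}→1  {2,3,4,5,6,7}→3
  placing 0:q first → 4 extensions

4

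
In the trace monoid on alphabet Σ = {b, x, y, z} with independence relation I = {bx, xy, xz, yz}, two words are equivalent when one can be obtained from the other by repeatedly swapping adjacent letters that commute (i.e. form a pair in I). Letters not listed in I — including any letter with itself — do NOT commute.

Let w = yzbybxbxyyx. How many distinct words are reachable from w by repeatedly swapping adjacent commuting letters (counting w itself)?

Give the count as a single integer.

330

#0=y has no predecessor
#1=z has no predecessor
#2=b depends on [0:y, 1:z]
#3=y depends on [2:b]
#4=b depends on [3:y]
#5=x has no predecessor
#6=b depends on [4:b]
#7=x depends on [5:x]
#8=y depends on [6:b]
#9=y depends on [8:y]
#10=x depends on [7:x]
sources: [0:y, 1:z, 5:x]
N(rest) = Σ N(rest − s) over sources s of rest; N(one piece) = 1:
  size 1 → [9]=1  [10]=1
  size 2 → [7,10]=1  [8,9]=1  [9,10]=2
  size 3 → [5,7,10]=1  [6,8,9]=1  [7,9,10]=3  [8,9,10]=3
  size 4 → [4,6,8,9]=1  [5,7,9,10]=4  [6,8,9,10]=4  [7,8,9,10]=6
  size 5 → [3,4,6,8,9]=1  [4,6,8,9,10]=5  [5,7,8,9,10]=10  [6,7,8,9,10]=10
  size 6 → [2,3,4,6,8,9]=1  [3,4,6,8,9,10]=6  [4,6,7,8,9,10]=15  [5,6,7,8,9,10]=20
  size 7 → [0,2,3,4,6,8,9]=1  [1,2,3,4,6,8,9]=1  [2,3,4,6,8,9,10]=7  [3,4,6,7,8,9,10]=21  [4,5,6,7,8,9,10]=35
  size 8 → [0,1,2,3,4,6,8,9]=2  [0,2,3,4,6,8,9,10]=8  [1,2,3,4,6,8,9,10]=8  [2,3,4,6,7,8,9,10]=28  [3,4,5,6,7,8,9,10]=56
  size 9 → [0,1,2,3,4,6,8,9,10]=18  [0,2,3,4,6,7,8,9,10]=36  [1,2,3,4,6,7,8,9,10]=36  [2,3,4,5,6,7,8,9,10]=84
  first=0(y) contributes 120
  first=1(z) contributes 120
  first=5(x) contributes 90
|[w]| = 330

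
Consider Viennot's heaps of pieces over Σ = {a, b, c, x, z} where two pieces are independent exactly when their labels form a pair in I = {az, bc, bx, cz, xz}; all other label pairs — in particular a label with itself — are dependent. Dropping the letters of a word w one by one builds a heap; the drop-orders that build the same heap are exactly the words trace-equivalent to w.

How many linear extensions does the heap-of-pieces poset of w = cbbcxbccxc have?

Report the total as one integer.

0(c) covers ∅
1(b) covers ∅
2(b) covers 1:b
3(c) covers 0:c
4(x) covers 3:c
5(b) covers 2:b
6(c) covers 4:x
7(c) covers 6:c
8(x) covers 7:c
9(c) covers 8:x
floor of heap: 0:c, 1:b
completions by unplaced set U, small U first (add the entries for U minus each lowest piece of U):
  |U|=1: {5}:1  {9}:1
  |U|=2: {2,5}:1  {5,9}:2  {8,9}:1
  |U|=3: {1,2,5}:1  {2,5,9}:3  {5,8,9}:3  {7,8,9}:1
  |U|=4: {1,2,5,9}:4  {2,5,8,9}:6  {5,7,8,9}:4  {6,7,8,9}:1
  |U|=5: {1,2,5,8,9}:10  {2,5,7,8,9}:10  {4,6,7,8,9}:1  {5,6,7,8,9}:5
  |U|=6: {1,2,5,7,8,9}:20  {2,5,6,7,8,9}:15  {3,4,6,7,8,9}:1  {4,5,6,7,8,9}:6
  |U|=7: {0,3,4,6,7,8,9}:1  {1,2,5,6,7,8,9}:35  {2,4,5,6,7,8,9}:21  {3,4,5,6,7,8,9}:7
  |U|=8: {0,3,4,5,6,7,8,9}:8  {1,2,4,5,6,7,8,9}:56  {2,3,4,5,6,7,8,9}:28
  start at 0(c): 84
  start at 1(b): 36
sum over floor = 120

120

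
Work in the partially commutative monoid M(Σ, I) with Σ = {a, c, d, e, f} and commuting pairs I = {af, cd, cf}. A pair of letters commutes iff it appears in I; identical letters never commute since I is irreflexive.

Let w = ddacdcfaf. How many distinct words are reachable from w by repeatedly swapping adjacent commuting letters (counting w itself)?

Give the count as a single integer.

19

0(d) covers ∅
1(d) covers 0:d
2(a) covers 1:d
3(c) covers 2:a
4(d) covers 2:a
5(c) covers 3:c
6(f) covers 4:d
7(a) covers 4:d, 5:c
8(f) covers 6:f
floor of heap: 0:d
completions by unplaced set U, small U first (add the entries for U minus each lowest piece of U):
  |U|=1: {7}:1  {8}:1
  |U|=2: {5,7}:1  {6,8}:1  {7,8}:2
  |U|=3: {3,5,7}:1  {5,7,8}:3  {6,7,8}:3
  |U|=4: {3,5,7,8}:4  {4,6,7,8}:3  {5,6,7,8}:6
  |U|=5: {3,5,6,7,8}:10  {4,5,6,7,8}:9
  |U|=6: {3,4,5,6,7,8}:19
  |U|=7: {2,3,4,5,6,7,8}:19
  start at 0(d): 19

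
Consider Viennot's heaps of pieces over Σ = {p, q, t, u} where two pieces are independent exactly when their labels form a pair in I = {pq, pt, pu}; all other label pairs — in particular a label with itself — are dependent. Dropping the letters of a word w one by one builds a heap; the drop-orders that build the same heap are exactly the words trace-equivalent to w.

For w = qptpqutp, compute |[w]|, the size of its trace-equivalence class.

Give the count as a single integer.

56

piece 0:q — minimal
piece 1:p — minimal
piece 2:t rests on {0:q}
piece 3:p rests on {1:p}
piece 4:q rests on {2:t}
piece 5:u rests on {4:q}
piece 6:t rests on {5:u}
piece 7:p rests on {3:p}
minimal pieces: {0:q, 1:p}
ways to finish when only these pieces remain (= sum over removing one remaining piece with nothing left below it):
  1 left: {6}→1  {7}→1
  2 left: {3,7}→1  {5,6}→1  {6,7}→2
  3 left: {1,3,7}→1  {3,6,7}→3  {4,5,6}→1  {5,6,7}→3
  4 left: {1,3,6,7}→4  {2,4,5,6}→1  {3,5,6,7}→6  {4,5,6,7}→4
  5 left: {0,2,4,5,6}→1  {1,3,5,6,7}→10  {2,4,5,6,7}→5  {3,4,5,6,7}→10
  6 left: {0,2,4,5,6,7}→6  {1,3,4,5,6,7}→20  {2,3,4,5,6,7}→15
  placing 0:q first → 35 extensions
  placing 1:p first → 21 extensions
total linear extensions = 56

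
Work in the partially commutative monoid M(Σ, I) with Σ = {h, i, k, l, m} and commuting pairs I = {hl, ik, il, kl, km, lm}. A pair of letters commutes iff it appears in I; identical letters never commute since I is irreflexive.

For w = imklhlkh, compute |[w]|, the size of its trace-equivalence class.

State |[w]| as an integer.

piece 0:i — minimal
piece 1:m rests on {0:i}
piece 2:k — minimal
piece 3:l — minimal
piece 4:h rests on {1:m, 2:k}
piece 5:l rests on {3:l}
piece 6:k rests on {4:h}
piece 7:h rests on {6:k}
minimal pieces: {0:i, 2:k, 3:l}
ways to finish when only these pieces remain (= sum over removing one remaining piece with nothing left below it):
  1 left: {5}→1  {7}→1
  2 left: {3,5}→1  {5,7}→2  {6,7}→1
  3 left: {3,5,7}→3  {4,6,7}→1  {5,6,7}→3
  4 left: {1,4,6,7}→1  {2,4,6,7}→1  {3,5,6,7}→6  {4,5,6,7}→4
  5 left: {0,1,4,6,7}→1  {1,2,4,6,7}→2  {1,4,5,6,7}→5  {2,4,5,6,7}→5  {3,4,5,6,7}→10
  6 left: {0,1,2,4,6,7}→3  {0,1,4,5,6,7}→6  {1,2,4,5,6,7}→12  {1,3,4,5,6,7}→15  {2,3,4,5,6,7}→15
  placing 0:i first → 42 extensions
  placing 2:k first → 21 extensions
  placing 3:l first → 21 extensions
total linear extensions = 84

84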